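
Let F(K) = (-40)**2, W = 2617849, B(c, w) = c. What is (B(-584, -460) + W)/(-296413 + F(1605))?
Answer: -2617265/294813 ≈ -8.8777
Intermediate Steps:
F(K) = 1600
(B(-584, -460) + W)/(-296413 + F(1605)) = (-584 + 2617849)/(-296413 + 1600) = 2617265/(-294813) = 2617265*(-1/294813) = -2617265/294813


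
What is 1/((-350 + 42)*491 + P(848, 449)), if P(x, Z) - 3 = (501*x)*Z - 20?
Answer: 1/190605507 ≈ 5.2464e-9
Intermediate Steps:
P(x, Z) = -17 + 501*Z*x (P(x, Z) = 3 + ((501*x)*Z - 20) = 3 + (501*Z*x - 20) = 3 + (-20 + 501*Z*x) = -17 + 501*Z*x)
1/((-350 + 42)*491 + P(848, 449)) = 1/((-350 + 42)*491 + (-17 + 501*449*848)) = 1/(-308*491 + (-17 + 190756752)) = 1/(-151228 + 190756735) = 1/190605507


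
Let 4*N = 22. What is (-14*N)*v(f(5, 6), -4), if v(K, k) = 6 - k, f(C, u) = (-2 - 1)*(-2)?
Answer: -770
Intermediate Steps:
N = 11/2 (N = (¼)*22 = 11/2 ≈ 5.5000)
f(C, u) = 6 (f(C, u) = -3*(-2) = 6)
(-14*N)*v(f(5, 6), -4) = (-14*11/2)*(6 - 1*(-4)) = -77*(6 + 4) = -77*10 = -770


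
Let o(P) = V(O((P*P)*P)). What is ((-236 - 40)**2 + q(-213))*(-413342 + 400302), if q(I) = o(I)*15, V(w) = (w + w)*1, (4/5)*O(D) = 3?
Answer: -994802040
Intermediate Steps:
O(D) = 15/4 (O(D) = (5/4)*3 = 15/4)
V(w) = 2*w (V(w) = (2*w)*1 = 2*w)
o(P) = 15/2 (o(P) = 2*(15/4) = 15/2)
q(I) = 225/2 (q(I) = (15/2)*15 = 225/2)
((-236 - 40)**2 + q(-213))*(-413342 + 400302) = ((-236 - 40)**2 + 225/2)*(-413342 + 400302) = ((-276)**2 + 225/2)*(-13040) = (76176 + 225/2)*(-13040) = (152577/2)*(-13040) = -994802040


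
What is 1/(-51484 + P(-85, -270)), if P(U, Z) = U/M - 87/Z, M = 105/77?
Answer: -90/4639141 ≈ -1.9400e-5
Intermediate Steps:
M = 15/11 (M = 105*(1/77) = 15/11 ≈ 1.3636)
P(U, Z) = -87/Z + 11*U/15 (P(U, Z) = U/(15/11) - 87/Z = U*(11/15) - 87/Z = 11*U/15 - 87/Z = -87/Z + 11*U/15)
1/(-51484 + P(-85, -270)) = 1/(-51484 + (-87/(-270) + (11/15)*(-85))) = 1/(-51484 + (-87*(-1/270) - 187/3)) = 1/(-51484 + (29/90 - 187/3)) = 1/(-51484 - 5581/90) = 1/(-4639141/90) = -90/4639141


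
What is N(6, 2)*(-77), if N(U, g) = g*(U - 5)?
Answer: -154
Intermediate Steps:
N(U, g) = g*(-5 + U)
N(6, 2)*(-77) = (2*(-5 + 6))*(-77) = (2*1)*(-77) = 2*(-77) = -154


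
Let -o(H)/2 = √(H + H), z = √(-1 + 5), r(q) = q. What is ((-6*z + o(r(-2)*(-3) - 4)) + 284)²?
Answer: 71824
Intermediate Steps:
z = 2 (z = √4 = 2)
o(H) = -2*√2*√H (o(H) = -2*√(H + H) = -2*√2*√H)
((-6*z + o(r(-2)*(-3) - 4)) + 284)² = ((-6*2 - 2*√2*√(-2*(-3) - 4)) + 284)² = ((-12 - 2*√2*√(6 - 4)) + 284)² = ((-12 - 2*√2*√2) + 284)² = ((-12 - 4) + 284)² = (-16 + 284)² = 268² = 71824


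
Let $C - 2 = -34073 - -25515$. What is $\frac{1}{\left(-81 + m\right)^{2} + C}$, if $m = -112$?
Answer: $\frac{1}{28693} \approx 3.4852 \cdot 10^{-5}$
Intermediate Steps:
$C = -8556$ ($C = 2 - 8558 = -8556$)
$\frac{1}{\left(-81 + m\right)^{2} + C} = \frac{1}{\left(-81 - 112\right)^{2} - 8556} = \frac{1}{\left(-193\right)^{2} - 8556} = \frac{1}{37249 - 8556} = \frac{1}{28693}$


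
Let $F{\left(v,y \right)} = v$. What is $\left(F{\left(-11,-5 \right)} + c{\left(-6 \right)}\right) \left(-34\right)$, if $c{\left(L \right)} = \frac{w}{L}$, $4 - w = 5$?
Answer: $\frac{1105}{3} \approx 368.33$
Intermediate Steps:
$w = -1$ ($w = 4 - 5 = -1$)
$c{\left(L \right)} = - \frac{1}{L}$
$\left(F{\left(-11,-5 \right)} + c{\left(-6 \right)}\right) \left(-34\right) = \left(-11 - \frac{1}{-6}\right) \left(-34\right) = \left(-11 - - \frac{1}{6}\right) \left(-34\right) = \left(-11 + \frac{1}{6}\right) \left(-34\right) = \left(- \frac{65}{6}\right) \left(-34\right) = \frac{1105}{3}$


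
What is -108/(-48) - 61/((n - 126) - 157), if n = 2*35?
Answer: 2161/852 ≈ 2.5364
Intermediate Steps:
n = 70
-108/(-48) - 61/((n - 126) - 157) = -108/(-48) - 61/((70 - 126) - 157) = -108*(-1/48) - 61/(-56 - 157) = 9/4 - 61/(-213) = 9/4 - 61*(-1/213) = 9/4 + 61/213 = 2161/852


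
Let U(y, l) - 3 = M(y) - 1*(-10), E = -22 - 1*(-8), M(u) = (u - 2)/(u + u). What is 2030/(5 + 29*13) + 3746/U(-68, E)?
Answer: 49585833/175529 ≈ 282.49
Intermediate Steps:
M(u) = (-2 + u)/(2*u) (M(u) = (-2 + u)/((2*u)) = (-2 + u)*(1/(2*u)) = (-2 + u)/(2*u))
E = -14 (E = -22 + 8 = -14)
U(y, l) = 13 + (-2 + y)/(2*y) (U(y, l) = 3 + ((-2 + y)/(2*y) - 1*(-10)) = 3 + ((-2 + y)/(2*y) + 10) = 3 + (10 + (-2 + y)/(2*y)) = 13 + (-2 + y)/(2*y))
2030/(5 + 29*13) + 3746/U(-68, E) = 2030/(5 + 29*13) + 3746/(27/2 - 1/(-68)) = 2030/(5 + 377) + 3746/(27/2 - 1*(-1/68)) = 2030/382 + 3746/(27/2 + 1/68) = 2030*(1/382) + 3746/(919/68) = 1015/191 + 3746*(68/919) = 1015/191 + 254728/919 = 49585833/175529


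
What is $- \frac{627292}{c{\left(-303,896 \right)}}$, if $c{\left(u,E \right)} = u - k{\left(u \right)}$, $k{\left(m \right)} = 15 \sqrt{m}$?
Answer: $\frac{156823}{132} - \frac{784115 i \sqrt{303}}{13332} \approx 1188.1 - 1023.8 i$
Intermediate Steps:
$c{\left(u,E \right)} = u - 15 \sqrt{u}$
$- \frac{627292}{c{\left(-303,896 \right)}} = - \frac{627292}{-303 - 15 \sqrt{-303}} = - \frac{627292}{-303 - 15 i \sqrt{303}}$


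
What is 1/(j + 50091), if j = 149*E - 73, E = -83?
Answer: 1/37651 ≈ 2.6560e-5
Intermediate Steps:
j = -12440 (j = 149*(-83) - 73 = -12367 - 73 = -12440)
1/(j + 50091) = 1/(-12440 + 50091) = 1/37651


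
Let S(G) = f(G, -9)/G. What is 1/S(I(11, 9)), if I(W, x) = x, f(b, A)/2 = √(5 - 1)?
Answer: 9/4 ≈ 2.2500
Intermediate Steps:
f(b, A) = 4 (f(b, A) = 2*√(5 - 1) = 2*√4 = 2*2 = 4)
S(G) = 4/G
1/S(I(11, 9)) = 1/(4/9) = 9/4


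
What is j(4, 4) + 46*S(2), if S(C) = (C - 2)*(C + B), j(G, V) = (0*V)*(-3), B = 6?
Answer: 0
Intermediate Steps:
j(G, V) = 0 (j(G, V) = 0*(-3) = 0)
S(C) = (-2 + C)*(6 + C) (S(C) = (C - 2)*(C + 6) = (-2 + C)*(6 + C))
j(4, 4) + 46*S(2) = 0 + 46*(-12 + 2² + 4*2) = 0 + 46*(-12 + 4 + 8) = 0 + 46*0 = 0 + 0 = 0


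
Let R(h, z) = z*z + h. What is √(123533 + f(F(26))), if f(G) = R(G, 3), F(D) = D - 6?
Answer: √123562 ≈ 351.51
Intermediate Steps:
F(D) = -6 + D
R(h, z) = h + z² (R(h, z) = z² + h = h + z²)
f(G) = 9 + G (f(G) = G + 3² = G + 9 = 9 + G)
√(123533 + f(F(26))) = √(123533 + (9 + (-6 + 26))) = √(123533 + (9 + 20)) = √(123533 + 29) = √123562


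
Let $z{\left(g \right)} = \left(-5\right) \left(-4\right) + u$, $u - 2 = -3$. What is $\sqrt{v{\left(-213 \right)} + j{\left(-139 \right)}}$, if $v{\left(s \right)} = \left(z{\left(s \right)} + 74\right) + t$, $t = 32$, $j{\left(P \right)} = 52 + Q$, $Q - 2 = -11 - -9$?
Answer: $\sqrt{177} \approx 13.304$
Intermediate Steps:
$Q = 0$ ($Q = 2 - 2 = 0$)
$u = -1$ ($u = 2 - 3 = -1$)
$j{\left(P \right)} = 52$ ($j{\left(P \right)} = 52 + 0 = 52$)
$z{\left(g \right)} = 19$ ($z{\left(g \right)} = \left(-5\right) \left(-4\right) - 1 = 20 - 1 = 19$)
$v{\left(s \right)} = 125$ ($v{\left(s \right)} = \left(19 + 74\right) + 32 = 93 + 32 = 125$)
$\sqrt{v{\left(-213 \right)} + j{\left(-139 \right)}} = \sqrt{125 + 52} = \sqrt{177}$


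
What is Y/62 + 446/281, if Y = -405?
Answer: -86153/17422 ≈ -4.9451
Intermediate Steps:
Y/62 + 446/281 = -405/62 + 446/281 = -86153/17422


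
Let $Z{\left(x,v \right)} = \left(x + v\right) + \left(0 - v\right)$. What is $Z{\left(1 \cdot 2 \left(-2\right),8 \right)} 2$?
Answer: $-8$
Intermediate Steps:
$Z{\left(x,v \right)} = x$ ($Z{\left(x,v \right)} = \left(v + x\right) - v = x$)
$Z{\left(1 \cdot 2 \left(-2\right),8 \right)} 2 = 1 \cdot 2 \left(-2\right) 2 = 2 \left(-2\right) 2 = \left(-4\right) 2 = -8$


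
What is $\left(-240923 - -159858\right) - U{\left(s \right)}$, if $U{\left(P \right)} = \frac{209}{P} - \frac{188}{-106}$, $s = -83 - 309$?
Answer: $- \frac{1684232211}{20776} \approx -81066.0$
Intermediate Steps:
$s = -392$ ($s = -83 - 309 = -392$)
$U{\left(P \right)} = \frac{94}{53} + \frac{209}{P}$ ($U{\left(P \right)} = \frac{209}{P} - - \frac{94}{53} = \frac{209}{P} + \frac{94}{53} = \frac{94}{53} + \frac{209}{P}$)
$\left(-240923 - -159858\right) - U{\left(s \right)} = \left(-240923 - -159858\right) - \left(\frac{94}{53} + \frac{209}{-392}\right) = \left(-240923 + 159858\right) - \left(\frac{94}{53} + 209 \left(- \frac{1}{392}\right)\right) = -81065 - \left(\frac{94}{53} - \frac{209}{392}\right) = -81065 - \frac{25771}{20776} = - \frac{1684232211}{20776}$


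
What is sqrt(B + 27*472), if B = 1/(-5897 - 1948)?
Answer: sqrt(784317046755)/7845 ≈ 112.89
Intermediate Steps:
B = -1/7845 (B = 1/(-7845) = -1/7845 ≈ -0.00012747)
sqrt(B + 27*472) = sqrt(-1/7845 + 27*472) = sqrt(-1/7845 + 12744) = sqrt(99976679/7845) = sqrt(784317046755)/7845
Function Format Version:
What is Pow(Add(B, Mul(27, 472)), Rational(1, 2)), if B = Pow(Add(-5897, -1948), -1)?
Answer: Mul(Rational(1, 7845), Pow(784317046755, Rational(1, 2))) ≈ 112.89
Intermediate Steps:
B = Rational(-1, 7845) (B = Pow(-7845, -1) = Rational(-1, 7845) ≈ -0.00012747)
Pow(Add(B, Mul(27, 472)), Rational(1, 2)) = Pow(Add(Rational(-1, 7845), Mul(27, 472)), Rational(1, 2)) = Pow(Add(Rational(-1, 7845), 12744), Rational(1, 2)) = Pow(Rational(99976679, 7845), Rational(1, 2)) = Mul(Rational(1, 7845), Pow(784317046755, Rational(1, 2)))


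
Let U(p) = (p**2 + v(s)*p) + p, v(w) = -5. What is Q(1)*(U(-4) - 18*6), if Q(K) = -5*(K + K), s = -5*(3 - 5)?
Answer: 760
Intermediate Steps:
s = 10 (s = -5*(-2) = 10)
Q(K) = -10*K
U(p) = p**2 - 4*p (U(p) = (p**2 - 5*p) + p = p**2 - 4*p)
Q(1)*(U(-4) - 18*6) = (-10*1)*(-4*(-4 - 4) - 18*6) = -10*(-4*(-8) - 108) = -10*(32 - 108) = -10*(-76) = 760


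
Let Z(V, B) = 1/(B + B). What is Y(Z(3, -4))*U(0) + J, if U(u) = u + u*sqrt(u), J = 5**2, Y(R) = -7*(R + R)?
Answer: 25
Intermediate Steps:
Z(V, B) = 1/(2*B)
Y(R) = -14*R
J = 25
U(u) = u + u**(3/2)
Y(Z(3, -4))*U(0) + J = (-7/(-4))*(0 + 0**(3/2)) + 25 = (-7*(-1)/4)*(0 + 0) + 25 = -14*(-1/8)*0 + 25 = (7/4)*0 + 25 = 0 + 25 = 25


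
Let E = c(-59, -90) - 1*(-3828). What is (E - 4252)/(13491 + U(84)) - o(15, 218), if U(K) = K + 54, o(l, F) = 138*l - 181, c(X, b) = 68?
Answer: -25745537/13629 ≈ -1889.0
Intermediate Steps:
o(l, F) = -181 + 138*l
U(K) = 54 + K
E = 3896 (E = 68 - 1*(-3828) = 68 + 3828 = 3896)
(E - 4252)/(13491 + U(84)) - o(15, 218) = (3896 - 4252)/(13491 + (54 + 84)) - (-181 + 138*15) = -356/(13491 + 138) - (-181 + 2070) = -356/13629 - 1*1889 = -356*1/13629 - 1889 = -356/13629 - 1889 = -25745537/13629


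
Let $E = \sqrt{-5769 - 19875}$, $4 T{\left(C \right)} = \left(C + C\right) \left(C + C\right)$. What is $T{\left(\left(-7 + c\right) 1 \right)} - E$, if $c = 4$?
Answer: $9 - 2 i \sqrt{6411} \approx 9.0 - 160.14 i$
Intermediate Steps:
$T{\left(C \right)} = C^{2}$ ($T{\left(C \right)} = \frac{\left(C + C\right) \left(C + C\right)}{4} = \frac{2 C 2 C}{4} = \frac{4 C^{2}}{4} = C^{2}$)
$E = 2 i \sqrt{6411}$ ($E = \sqrt{-25644} = 2 i \sqrt{6411} \approx 160.14 i$)
$T{\left(\left(-7 + c\right) 1 \right)} - E = \left(\left(-7 + 4\right) 1\right)^{2} - 2 i \sqrt{6411} = \left(\left(-3\right) 1\right)^{2} - 2 i \sqrt{6411} = \left(-3\right)^{2} - 2 i \sqrt{6411} = 9 - 2 i \sqrt{6411}$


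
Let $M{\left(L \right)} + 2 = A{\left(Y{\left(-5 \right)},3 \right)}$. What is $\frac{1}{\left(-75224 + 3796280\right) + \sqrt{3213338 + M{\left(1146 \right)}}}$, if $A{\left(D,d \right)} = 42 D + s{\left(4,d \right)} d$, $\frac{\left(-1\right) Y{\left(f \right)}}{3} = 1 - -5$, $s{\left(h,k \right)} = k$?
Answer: $\frac{1240352}{4615418180849} - \frac{\sqrt{3212589}}{13846254542547} \approx 2.6861 \cdot 10^{-7}$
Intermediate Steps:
$Y{\left(f \right)} = -18$ ($Y{\left(f \right)} = - 3 \left(1 - -5\right) = - 3 \left(1 + 5\right) = \left(-3\right) 6 = -18$)
$A{\left(D,d \right)} = d^{2} + 42 D$ ($A{\left(D,d \right)} = 42 D + d d = 42 D + d^{2} = d^{2} + 42 D$)
$M{\left(L \right)} = -749$ ($M{\left(L \right)} = -2 + \left(3^{2} + 42 \left(-18\right)\right) = -2 + \left(9 - 756\right) = -2 - 747 = -749$)
$\frac{1}{\left(-75224 + 3796280\right) + \sqrt{3213338 + M{\left(1146 \right)}}} = \frac{1}{\left(-75224 + 3796280\right) + \sqrt{3213338 - 749}} = \frac{1}{3721056 + \sqrt{3212589}}$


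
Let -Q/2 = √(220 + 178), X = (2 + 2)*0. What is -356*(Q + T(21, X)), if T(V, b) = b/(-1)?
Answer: 712*√398 ≈ 14204.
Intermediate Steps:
X = 0 (X = 4*0 = 0)
T(V, b) = -b (T(V, b) = b*(-1) = -b)
Q = -2*√398 (Q = -2*√(220 + 178) = -2*√398 ≈ -39.900)
-356*(Q + T(21, X)) = -356*(-2*√398 - 1*0) = -356*(-2*√398 + 0) = -(-712)*√398 = 712*√398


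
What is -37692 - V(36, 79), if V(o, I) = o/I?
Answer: -2977704/79 ≈ -37692.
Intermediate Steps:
-37692 - V(36, 79) = -37692 - 36/79 = -2977704/79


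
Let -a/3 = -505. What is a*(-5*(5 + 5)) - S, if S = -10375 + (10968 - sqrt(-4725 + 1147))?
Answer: -76343 + I*sqrt(3578) ≈ -76343.0 + 59.816*I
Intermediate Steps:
a = 1515 (a = -3*(-505) = 1515)
S = 593 - I*sqrt(3578) (S = -10375 + (10968 - sqrt(-3578)) = -10375 + (10968 - I*sqrt(3578)) = 593 - I*sqrt(3578) ≈ 593.0 - 59.816*I)
a*(-5*(5 + 5)) - S = 1515*(-5*(5 + 5)) - (593 - I*sqrt(3578)) = 1515*(-5*10) + (-593 + I*sqrt(3578)) = 1515*(-50) + (-593 + I*sqrt(3578)) = -75750 + (-593 + I*sqrt(3578)) = -76343 + I*sqrt(3578)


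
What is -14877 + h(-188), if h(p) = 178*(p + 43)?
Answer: -40687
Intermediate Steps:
h(p) = 7654 + 178*p (h(p) = 178*(43 + p) = 7654 + 178*p)
-14877 + h(-188) = -14877 + (7654 + 178*(-188)) = -14877 + (7654 - 33464) = -14877 - 25810 = -40687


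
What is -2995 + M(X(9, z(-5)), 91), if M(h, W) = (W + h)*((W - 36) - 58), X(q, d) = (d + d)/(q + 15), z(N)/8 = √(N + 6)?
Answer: -3270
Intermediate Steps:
z(N) = 8*√(6 + N) (z(N) = 8*√(N + 6) = 8*√(6 + N))
X(q, d) = 2*d/(15 + q) (X(q, d) = (2*d)/(15 + q) = 2*d/(15 + q))
M(h, W) = (-94 + W)*(W + h) (M(h, W) = (W + h)*((-36 + W) - 58) = (W + h)*(-94 + W) = (-94 + W)*(W + h))
-2995 + M(X(9, z(-5)), 91) = -2995 + (91² - 94*91 - 188*8*√(6 - 5)/(15 + 9) + 91*(2*(8*√(6 - 5))/(15 + 9))) = -2995 + (8281 - 8554 - 188*8*√1/24 + 91*(2*(8*√1)/24)) = -2995 + (8281 - 8554 - 188*8*1/24 + 91*(2*(8*1)*(1/24))) = -2995 + (8281 - 8554 - 188*8/24 + 91*(2*8*(1/24))) = -2995 + (8281 - 8554 - 94*⅔ + 91*(⅔)) = -2995 + (8281 - 8554 - 188/3 + 182/3) = -2995 - 275 = -3270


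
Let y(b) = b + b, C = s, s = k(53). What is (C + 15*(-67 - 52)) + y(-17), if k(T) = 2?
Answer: -1817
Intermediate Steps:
s = 2
C = 2
y(b) = 2*b
(C + 15*(-67 - 52)) + y(-17) = (2 + 15*(-67 - 52)) + 2*(-17) = (2 + 15*(-119)) - 34 = (2 - 1785) - 34 = -1783 - 34 = -1817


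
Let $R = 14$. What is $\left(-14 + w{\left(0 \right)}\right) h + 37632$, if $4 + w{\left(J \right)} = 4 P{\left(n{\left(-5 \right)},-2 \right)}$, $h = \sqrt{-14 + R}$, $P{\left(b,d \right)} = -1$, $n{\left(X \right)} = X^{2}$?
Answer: $37632$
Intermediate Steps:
$h = 0$ ($h = \sqrt{-14 + 14} = \sqrt{0} = 0$)
$w{\left(J \right)} = -8$ ($w{\left(J \right)} = -4 + 4 \left(-1\right) = -4 - 4 = -8$)
$\left(-14 + w{\left(0 \right)}\right) h + 37632 = \left(-14 - 8\right) 0 + 37632 = \left(-22\right) 0 + 37632 = 0 + 37632 = 37632$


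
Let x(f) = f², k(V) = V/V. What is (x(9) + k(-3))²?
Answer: 6724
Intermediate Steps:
k(V) = 1
(x(9) + k(-3))² = (9² + 1)² = (81 + 1)² = 82² = 6724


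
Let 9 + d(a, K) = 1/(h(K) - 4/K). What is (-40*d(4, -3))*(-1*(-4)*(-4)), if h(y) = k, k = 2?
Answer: -5568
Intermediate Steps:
h(y) = 2
d(a, K) = -9 + 1/(2 - 4/K)
(-40*d(4, -3))*(-1*(-4)*(-4)) = (-20*(36 - 17*(-3))/(-2 - 3))*(-1*(-4)*(-4)) = (-20*(36 + 51)/(-5))*(4*(-4)) = -20*(-1)*87/5*(-16) = -40*(-87/10)*(-16) = 348*(-16) = -5568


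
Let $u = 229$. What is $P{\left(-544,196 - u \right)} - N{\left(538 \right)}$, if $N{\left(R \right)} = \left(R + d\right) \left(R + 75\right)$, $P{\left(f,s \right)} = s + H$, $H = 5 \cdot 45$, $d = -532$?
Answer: $-3486$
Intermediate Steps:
$H = 225$
$P{\left(f,s \right)} = 225 + s$ ($P{\left(f,s \right)} = s + 225 = 225 + s$)
$N{\left(R \right)} = \left(-532 + R\right) \left(75 + R\right)$ ($N{\left(R \right)} = \left(R - 532\right) \left(R + 75\right) = \left(-532 + R\right) \left(75 + R\right)$)
$P{\left(-544,196 - u \right)} - N{\left(538 \right)} = \left(225 + \left(196 - 229\right)\right) - \left(-39900 + 538^{2} - 245866\right) = \left(225 + \left(196 - 229\right)\right) - \left(-39900 + 289444 - 245866\right) = \left(225 - 33\right) - 3678 = 192 - 3678 = -3486$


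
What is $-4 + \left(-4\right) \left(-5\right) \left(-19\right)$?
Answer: $-384$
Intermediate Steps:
$-4 + \left(-4\right) \left(-5\right) \left(-19\right) = -4 + 20 \left(-19\right) = -4 - 380 = -384$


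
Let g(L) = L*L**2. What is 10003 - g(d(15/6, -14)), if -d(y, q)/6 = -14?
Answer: -582701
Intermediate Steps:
d(y, q) = 84 (d(y, q) = -6*(-14) = 84)
g(L) = L**3
10003 - g(d(15/6, -14)) = 10003 - 1*84**3 = 10003 - 1*592704 = 10003 - 592704 = -582701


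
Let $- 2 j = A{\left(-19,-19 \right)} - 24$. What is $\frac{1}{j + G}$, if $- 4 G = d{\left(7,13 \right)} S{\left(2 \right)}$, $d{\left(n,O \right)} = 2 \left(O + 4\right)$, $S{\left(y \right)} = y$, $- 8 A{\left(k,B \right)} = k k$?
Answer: $\frac{16}{281} \approx 0.056939$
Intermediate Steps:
$A{\left(k,B \right)} = - \frac{k^{2}}{8}$ ($A{\left(k,B \right)} = - \frac{k k}{8} = - \frac{k^{2}}{8}$)
$d{\left(n,O \right)} = 8 + 2 O$ ($d{\left(n,O \right)} = 2 \left(4 + O\right) = 8 + 2 O$)
$G = -17$ ($G = - \frac{\left(8 + 2 \cdot 13\right) 2}{4} = - \frac{\left(8 + 26\right) 2}{4} = - \frac{34 \cdot 2}{4} = \left(- \frac{1}{4}\right) 68 = -17$)
$j = \frac{553}{16}$ ($j = - \frac{- \frac{\left(-19\right)^{2}}{8} - 24}{2} = - \frac{\left(- \frac{1}{8}\right) 361 - 24}{2} = - \frac{- \frac{361}{8} - 24}{2} = \left(- \frac{1}{2}\right) \left(- \frac{553}{8}\right) = \frac{553}{16} \approx 34.563$)
$\frac{1}{j + G} = \frac{1}{\frac{553}{16} - 17} = \frac{1}{\frac{281}{16}} = \frac{16}{281}$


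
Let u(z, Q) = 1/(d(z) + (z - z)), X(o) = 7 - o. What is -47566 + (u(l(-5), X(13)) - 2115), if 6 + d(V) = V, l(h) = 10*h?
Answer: -2782137/56 ≈ -49681.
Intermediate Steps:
d(V) = -6 + V
u(z, Q) = 1/(-6 + z) (u(z, Q) = 1/((-6 + z) + (z - z)) = 1/((-6 + z) + 0) = 1/(-6 + z))
-47566 + (u(l(-5), X(13)) - 2115) = -47566 + (1/(-6 + 10*(-5)) - 2115) = -47566 + (1/(-6 - 50) - 2115) = -47566 + (1/(-56) - 2115) = -47566 + (-1/56 - 2115) = -47566 - 118441/56 = -2782137/56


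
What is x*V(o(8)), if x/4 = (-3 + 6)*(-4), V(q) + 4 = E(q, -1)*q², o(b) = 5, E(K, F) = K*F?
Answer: 6192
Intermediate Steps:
E(K, F) = F*K
V(q) = -4 - q³ (V(q) = -4 + (-q)*q² = -4 - q³)
x = -48 (x = 4*((-3 + 6)*(-4)) = 4*(3*(-4)) = 4*(-12) = -48)
x*V(o(8)) = -48*(-4 - 1*5³) = -48*(-4 - 1*125) = -48*(-4 - 125) = -48*(-129) = 6192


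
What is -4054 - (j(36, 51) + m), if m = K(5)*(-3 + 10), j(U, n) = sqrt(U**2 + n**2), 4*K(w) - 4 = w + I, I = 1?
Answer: -8143/2 - 3*sqrt(433) ≈ -4133.9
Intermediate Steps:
K(w) = 5/4 + w/4 (K(w) = 1 + (w + 1)/4 = 1 + (1 + w)/4 = 1 + (1/4 + w/4) = 5/4 + w/4)
m = 35/2 (m = (5/4 + (1/4)*5)*(-3 + 10) = (5/4 + 5/4)*7 = (5/2)*7 = 35/2 ≈ 17.500)
-4054 - (j(36, 51) + m) = -4054 - (sqrt(36**2 + 51**2) + 35/2) = -4054 - (sqrt(1296 + 2601) + 35/2) = -4054 - (sqrt(3897) + 35/2) = -4054 - (3*sqrt(433) + 35/2) = -4054 - (35/2 + 3*sqrt(433)) = -4054 + (-35/2 - 3*sqrt(433)) = -8143/2 - 3*sqrt(433)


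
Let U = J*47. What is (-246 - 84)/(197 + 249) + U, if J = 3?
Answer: 31278/223 ≈ 140.26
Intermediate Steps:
U = 141 (U = 3*47 = 141)
(-246 - 84)/(197 + 249) + U = (-246 - 84)/(197 + 249) + 141 = -330/446 + 141 = -330*1/446 + 141 = -165/223 + 141 = 31278/223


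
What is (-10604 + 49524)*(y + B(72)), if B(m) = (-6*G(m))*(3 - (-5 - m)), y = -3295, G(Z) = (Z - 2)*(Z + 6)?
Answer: -102129777400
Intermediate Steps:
G(Z) = (-2 + Z)*(6 + Z)
B(m) = (8 + m)*(72 - 24*m - 6*m²) (B(m) = (-6*(-12 + m² + 4*m))*(3 - (-5 - m)) = (72 - 24*m - 6*m²)*(3 + (5 + m)) = (72 - 24*m - 6*m²)*(8 + m) = (8 + m)*(72 - 24*m - 6*m²))
(-10604 + 49524)*(y + B(72)) = (-10604 + 49524)*(-3295 - 6*(8 + 72)*(-12 + 72² + 4*72)) = 38920*(-3295 - 6*80*(-12 + 5184 + 288)) = 38920*(-3295 - 6*80*5460) = 38920*(-3295 - 2620800) = 38920*(-2624095) = -102129777400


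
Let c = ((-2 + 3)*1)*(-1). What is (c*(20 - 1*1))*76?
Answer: -1444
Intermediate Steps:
c = -1 (c = (1*1)*(-1) = 1*(-1) = -1)
(c*(20 - 1*1))*76 = -(20 - 1*1)*76 = -(20 - 1)*76 = -1*19*76 = -19*76 = -1444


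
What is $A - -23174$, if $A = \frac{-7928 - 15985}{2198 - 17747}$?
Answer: $\frac{120118813}{5183} \approx 23176.0$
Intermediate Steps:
$A = \frac{7971}{5183}$ ($A = - \frac{23913}{-15549} = \left(-23913\right) \left(- \frac{1}{15549}\right) = \frac{7971}{5183} \approx 1.5379$)
$A - -23174 = \frac{7971}{5183} - -23174 = \frac{7971}{5183} + 23174 = \frac{120118813}{5183}$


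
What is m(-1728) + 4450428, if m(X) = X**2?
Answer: 7436412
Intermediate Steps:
m(-1728) + 4450428 = (-1728)**2 + 4450428 = 2985984 + 4450428 = 7436412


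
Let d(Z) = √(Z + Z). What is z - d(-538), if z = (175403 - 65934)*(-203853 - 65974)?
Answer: -29537691863 - 2*I*√269 ≈ -2.9538e+10 - 32.802*I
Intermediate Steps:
d(Z) = √2*√Z (d(Z) = √(2*Z) = √2*√Z)
z = -29537691863 (z = 109469*(-269827) = -29537691863)
z - d(-538) = -29537691863 - √2*√(-538) = -29537691863 - √2*I*√538 = -29537691863 - 2*I*√269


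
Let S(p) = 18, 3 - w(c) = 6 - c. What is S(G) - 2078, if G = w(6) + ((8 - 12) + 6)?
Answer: -2060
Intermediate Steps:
w(c) = -3 + c (w(c) = 3 - (6 - c) = 3 + (-6 + c) = -3 + c)
G = 5 (G = (-3 + 6) + ((8 - 12) + 6) = 3 + (-4 + 6) = 3 + 2 = 5)
S(G) - 2078 = 18 - 2078 = -2060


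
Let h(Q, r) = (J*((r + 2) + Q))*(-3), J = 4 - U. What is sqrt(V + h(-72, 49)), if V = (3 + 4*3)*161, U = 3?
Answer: sqrt(2478) ≈ 49.780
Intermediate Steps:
J = 1 (J = 4 - 1*3 = 4 - 3 = 1)
h(Q, r) = -6 - 3*Q - 3*r (h(Q, r) = (1*((r + 2) + Q))*(-3) = (1*((2 + r) + Q))*(-3) = (1*(2 + Q + r))*(-3) = (2 + Q + r)*(-3) = -6 - 3*Q - 3*r)
V = 2415 (V = (3 + 12)*161 = 15*161 = 2415)
sqrt(V + h(-72, 49)) = sqrt(2415 + (-6 - 3*(-72) - 3*49)) = sqrt(2415 + (-6 + 216 - 147)) = sqrt(2415 + 63) = sqrt(2478)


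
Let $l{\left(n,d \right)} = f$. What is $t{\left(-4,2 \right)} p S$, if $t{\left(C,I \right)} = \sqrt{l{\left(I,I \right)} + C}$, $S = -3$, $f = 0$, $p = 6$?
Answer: $- 36 i \approx - 36.0 i$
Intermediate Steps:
$l{\left(n,d \right)} = 0$
$t{\left(C,I \right)} = \sqrt{C}$ ($t{\left(C,I \right)} = \sqrt{0 + C} = \sqrt{C}$)
$t{\left(-4,2 \right)} p S = \sqrt{-4} \cdot 6 \left(-3\right) = 2 i 6 \left(-3\right) = 12 i \left(-3\right) = - 36 i$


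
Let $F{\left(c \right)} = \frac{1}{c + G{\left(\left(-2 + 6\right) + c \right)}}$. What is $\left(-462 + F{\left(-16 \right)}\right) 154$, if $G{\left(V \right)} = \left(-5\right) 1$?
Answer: $- \frac{213466}{3} \approx -71155.0$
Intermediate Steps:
$G{\left(V \right)} = -5$
$F{\left(c \right)} = \frac{1}{-5 + c}$ ($F{\left(c \right)} = \frac{1}{c - 5} = \frac{1}{-5 + c}$)
$\left(-462 + F{\left(-16 \right)}\right) 154 = \left(-462 + \frac{1}{-5 - 16}\right) 154 = \left(-462 + \frac{1}{-21}\right) 154 = \left(-462 - \frac{1}{21}\right) 154 = \left(- \frac{9703}{21}\right) 154 = - \frac{213466}{3}$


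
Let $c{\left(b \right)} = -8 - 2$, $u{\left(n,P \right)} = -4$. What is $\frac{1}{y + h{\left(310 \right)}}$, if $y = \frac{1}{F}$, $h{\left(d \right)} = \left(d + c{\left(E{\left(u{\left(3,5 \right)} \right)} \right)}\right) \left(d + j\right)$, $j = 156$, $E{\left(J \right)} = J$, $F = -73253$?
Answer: $\frac{73253}{10240769399} \approx 7.1531 \cdot 10^{-6}$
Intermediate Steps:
$c{\left(b \right)} = -10$
$h{\left(d \right)} = \left(-10 + d\right) \left(156 + d\right)$ ($h{\left(d \right)} = \left(d - 10\right) \left(d + 156\right) = \left(-10 + d\right) \left(156 + d\right)$)
$y = - \frac{1}{73253}$ ($y = \frac{1}{-73253} = - \frac{1}{73253} \approx -1.3651 \cdot 10^{-5}$)
$\frac{1}{y + h{\left(310 \right)}} = \frac{1}{- \frac{1}{73253} + \left(-1560 + 310^{2} + 146 \cdot 310\right)} = \frac{1}{- \frac{1}{73253} + \left(-1560 + 96100 + 45260\right)} = \frac{1}{- \frac{1}{73253} + 139800} = \frac{1}{\frac{10240769399}{73253}} = \frac{73253}{10240769399}$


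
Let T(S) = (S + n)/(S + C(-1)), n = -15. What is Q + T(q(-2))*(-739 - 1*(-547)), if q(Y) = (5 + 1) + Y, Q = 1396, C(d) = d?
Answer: 2100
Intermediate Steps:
q(Y) = 6 + Y
T(S) = (-15 + S)/(-1 + S) (T(S) = (S - 15)/(S - 1) = (-15 + S)/(-1 + S))
Q + T(q(-2))*(-739 - 1*(-547)) = 1396 + ((-15 + (6 - 2))/(-1 + (6 - 2)))*(-739 - 1*(-547)) = 1396 + ((-15 + 4)/(-1 + 4))*(-739 + 547) = 1396 + (-11/3)*(-192) = 1396 + ((⅓)*(-11))*(-192) = 1396 - 11/3*(-192) = 1396 + 704 = 2100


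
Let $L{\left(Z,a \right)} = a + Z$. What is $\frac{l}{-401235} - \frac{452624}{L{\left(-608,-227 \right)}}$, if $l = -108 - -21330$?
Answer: $\frac{12106058018}{22335415} \approx 542.01$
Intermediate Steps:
$L{\left(Z,a \right)} = Z + a$
$l = 21222$ ($l = -108 + 21330 = 21222$)
$\frac{l}{-401235} - \frac{452624}{L{\left(-608,-227 \right)}} = \frac{21222}{-401235} - \frac{452624}{-608 - 227} = 21222 \left(- \frac{1}{401235}\right) - \frac{452624}{-835} = - \frac{7074}{133745} - - \frac{452624}{835} = - \frac{7074}{133745} + \frac{452624}{835} = \frac{12106058018}{22335415}$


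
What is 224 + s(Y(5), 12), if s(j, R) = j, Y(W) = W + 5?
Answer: 234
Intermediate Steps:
Y(W) = 5 + W
224 + s(Y(5), 12) = 224 + (5 + 5) = 224 + 10 = 234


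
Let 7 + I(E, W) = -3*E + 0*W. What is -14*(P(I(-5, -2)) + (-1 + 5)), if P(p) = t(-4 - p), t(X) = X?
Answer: 112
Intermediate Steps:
I(E, W) = -7 - 3*E (I(E, W) = -7 + (-3*E + 0*W) = -7 + (-3*E + 0) = -7 - 3*E)
P(p) = -4 - p
-14*(P(I(-5, -2)) + (-1 + 5)) = -14*((-4 - (-7 - 3*(-5))) + (-1 + 5)) = -14*((-4 - (-7 + 15)) + 4) = -14*((-4 - 1*8) + 4) = -14*((-4 - 8) + 4) = -14*(-12 + 4) = -14*(-8) = 112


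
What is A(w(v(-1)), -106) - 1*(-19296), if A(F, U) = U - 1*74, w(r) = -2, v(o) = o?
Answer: 19116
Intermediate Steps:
A(F, U) = -74 + U (A(F, U) = U - 74 = -74 + U)
A(w(v(-1)), -106) - 1*(-19296) = (-74 - 106) - 1*(-19296) = -180 + 19296 = 19116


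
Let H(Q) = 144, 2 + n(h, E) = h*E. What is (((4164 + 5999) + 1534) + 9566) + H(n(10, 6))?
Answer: 21407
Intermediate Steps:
n(h, E) = -2 + E*h (n(h, E) = -2 + h*E = -2 + E*h)
(((4164 + 5999) + 1534) + 9566) + H(n(10, 6)) = (((4164 + 5999) + 1534) + 9566) + 144 = ((10163 + 1534) + 9566) + 144 = (11697 + 9566) + 144 = 21263 + 144 = 21407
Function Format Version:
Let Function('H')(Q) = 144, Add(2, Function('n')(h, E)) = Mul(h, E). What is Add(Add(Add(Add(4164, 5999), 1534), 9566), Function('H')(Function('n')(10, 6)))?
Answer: 21407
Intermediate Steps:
Function('n')(h, E) = Add(-2, Mul(E, h)) (Function('n')(h, E) = Add(-2, Mul(h, E)) = Add(-2, Mul(E, h)))
Add(Add(Add(Add(4164, 5999), 1534), 9566), Function('H')(Function('n')(10, 6))) = Add(Add(Add(Add(4164, 5999), 1534), 9566), 144) = Add(Add(Add(10163, 1534), 9566), 144) = Add(Add(11697, 9566), 144) = Add(21263, 144) = 21407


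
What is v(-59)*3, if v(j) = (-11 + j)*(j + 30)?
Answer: 6090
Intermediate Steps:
v(j) = (-11 + j)*(30 + j)
v(-59)*3 = (-330 + (-59)² + 19*(-59))*3 = (-330 + 3481 - 1121)*3 = 2030*3 = 6090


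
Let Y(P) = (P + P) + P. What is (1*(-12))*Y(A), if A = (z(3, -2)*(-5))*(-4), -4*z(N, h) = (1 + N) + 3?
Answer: 1260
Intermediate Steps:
z(N, h) = -1 - N/4 (z(N, h) = -((1 + N) + 3)/4 = -(4 + N)/4 = -1 - N/4)
A = -35 (A = ((-1 - ¼*3)*(-5))*(-4) = ((-1 - ¾)*(-5))*(-4) = -7/4*(-5)*(-4) = (35/4)*(-4) = -35)
Y(P) = 3*P (Y(P) = 2*P + P = 3*P)
(1*(-12))*Y(A) = (1*(-12))*(3*(-35)) = -12*(-105) = 1260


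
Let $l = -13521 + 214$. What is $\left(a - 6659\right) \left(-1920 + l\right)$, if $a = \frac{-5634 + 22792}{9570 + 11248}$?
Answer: $\frac{1055306504104}{10409} \approx 1.0138 \cdot 10^{8}$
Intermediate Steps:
$a = \frac{8579}{10409}$ ($a = \frac{17158}{20818} = 17158 \cdot \frac{1}{20818} = \frac{8579}{10409} \approx 0.82419$)
$l = -13307$
$\left(a - 6659\right) \left(-1920 + l\right) = \left(\frac{8579}{10409} - 6659\right) \left(-1920 - 13307\right) = \left(- \frac{69304952}{10409}\right) \left(-15227\right) = \frac{1055306504104}{10409}$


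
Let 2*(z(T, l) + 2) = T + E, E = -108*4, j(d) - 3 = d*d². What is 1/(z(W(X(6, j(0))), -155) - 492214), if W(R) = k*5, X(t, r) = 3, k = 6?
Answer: -1/492417 ≈ -2.0308e-6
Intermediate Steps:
j(d) = 3 + d³ (j(d) = 3 + d*d² = 3 + d³)
E = -432
W(R) = 30 (W(R) = 6*5 = 30)
z(T, l) = -218 + T/2 (z(T, l) = -2 + (T - 432)/2 = -2 + (-432 + T)/2 = -2 + (-216 + T/2) = -218 + T/2)
1/(z(W(X(6, j(0))), -155) - 492214) = 1/((-218 + (½)*30) - 492214) = 1/((-218 + 15) - 492214) = 1/(-203 - 492214) = 1/(-492417) = -1/492417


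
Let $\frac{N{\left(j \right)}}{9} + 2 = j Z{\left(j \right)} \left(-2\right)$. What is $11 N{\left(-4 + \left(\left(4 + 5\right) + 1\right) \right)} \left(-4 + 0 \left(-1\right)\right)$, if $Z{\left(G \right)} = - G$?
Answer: $-27720$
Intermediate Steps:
$N{\left(j \right)} = -18 + 18 j^{2}$ ($N{\left(j \right)} = -18 + 9 j \left(- j\right) \left(-2\right) = -18 + 9 - j^{2} \left(-2\right) = -18 + 9 \cdot 2 j^{2} = -18 + 18 j^{2}$)
$11 N{\left(-4 + \left(\left(4 + 5\right) + 1\right) \right)} \left(-4 + 0 \left(-1\right)\right) = 11 \left(-18 + 18 \left(-4 + \left(\left(4 + 5\right) + 1\right)\right)^{2}\right) \left(-4 + 0 \left(-1\right)\right) = 11 \left(-18 + 18 \left(-4 + \left(9 + 1\right)\right)^{2}\right) \left(-4 + 0\right) = 11 \left(-18 + 18 \left(-4 + 10\right)^{2}\right) \left(-4\right) = 11 \left(-18 + 18 \cdot 6^{2}\right) \left(-4\right) = 11 \left(-18 + 18 \cdot 36\right) \left(-4\right) = 11 \left(-18 + 648\right) \left(-4\right) = 11 \cdot 630 \left(-4\right) = 6930 \left(-4\right) = -27720$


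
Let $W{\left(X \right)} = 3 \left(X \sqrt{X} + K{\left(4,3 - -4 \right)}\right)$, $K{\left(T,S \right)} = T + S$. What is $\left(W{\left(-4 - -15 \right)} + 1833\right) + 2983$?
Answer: $4849 + 33 \sqrt{11} \approx 4958.4$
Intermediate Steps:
$K{\left(T,S \right)} = S + T$
$W{\left(X \right)} = 33 + 3 X^{\frac{3}{2}}$ ($W{\left(X \right)} = 3 \left(X \sqrt{X} + \left(\left(3 - -4\right) + 4\right)\right) = 3 \left(X^{\frac{3}{2}} + \left(\left(3 + 4\right) + 4\right)\right) = 3 \left(X^{\frac{3}{2}} + \left(7 + 4\right)\right) = 3 \left(X^{\frac{3}{2}} + 11\right) = 3 \left(11 + X^{\frac{3}{2}}\right) = 33 + 3 X^{\frac{3}{2}}$)
$\left(W{\left(-4 - -15 \right)} + 1833\right) + 2983 = \left(\left(33 + 3 \left(-4 - -15\right)^{\frac{3}{2}}\right) + 1833\right) + 2983 = \left(\left(33 + 3 \left(-4 + 15\right)^{\frac{3}{2}}\right) + 1833\right) + 2983 = \left(\left(33 + 3 \cdot 11^{\frac{3}{2}}\right) + 1833\right) + 2983 = \left(\left(33 + 3 \cdot 11 \sqrt{11}\right) + 1833\right) + 2983 = \left(\left(33 + 33 \sqrt{11}\right) + 1833\right) + 2983 = \left(1866 + 33 \sqrt{11}\right) + 2983 = 4849 + 33 \sqrt{11}$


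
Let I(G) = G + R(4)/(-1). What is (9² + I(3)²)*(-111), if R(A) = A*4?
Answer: -27750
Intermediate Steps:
R(A) = 4*A
I(G) = -16 + G (I(G) = G + (4*4)/(-1) = G + 16*(-1) = G - 16 = -16 + G)
(9² + I(3)²)*(-111) = (9² + (-16 + 3)²)*(-111) = (81 + (-13)²)*(-111) = (81 + 169)*(-111) = 250*(-111) = -27750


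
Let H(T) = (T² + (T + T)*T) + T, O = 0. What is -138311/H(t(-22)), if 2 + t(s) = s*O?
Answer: -138311/10 ≈ -13831.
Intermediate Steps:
t(s) = -2 (t(s) = -2 + s*0 = -2 + 0 = -2)
H(T) = T + 3*T² (H(T) = (T² + (2*T)*T) + T = (T² + 2*T²) + T = 3*T² + T = T + 3*T²)
-138311/H(t(-22)) = -138311*(-1/(2*(1 + 3*(-2)))) = -138311*(-1/(2*(1 - 6))) = -138311/((-2*(-5))) = -138311/10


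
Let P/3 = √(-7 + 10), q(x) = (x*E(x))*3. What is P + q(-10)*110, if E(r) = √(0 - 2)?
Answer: 3*√3 - 3300*I*√2 ≈ 5.1962 - 4666.9*I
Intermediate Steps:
E(r) = I*√2 (E(r) = √(-2) = I*√2)
q(x) = 3*I*x*√2 (q(x) = (x*(I*√2))*3 = (I*x*√2)*3 = 3*I*x*√2)
P = 3*√3 (P = 3*√(-7 + 10) = 3*√3 ≈ 5.1962)
P + q(-10)*110 = 3*√3 + (3*I*(-10)*√2)*110 = 3*√3 - 30*I*√2*110 = 3*√3 - 3300*I*√2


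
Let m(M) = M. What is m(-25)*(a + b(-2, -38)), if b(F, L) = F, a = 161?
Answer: -3975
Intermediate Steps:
m(-25)*(a + b(-2, -38)) = -25*(161 - 2) = -25*159 = -3975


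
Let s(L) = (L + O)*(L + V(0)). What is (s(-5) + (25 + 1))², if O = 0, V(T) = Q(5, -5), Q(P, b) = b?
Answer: 5776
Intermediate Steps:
V(T) = -5
s(L) = L*(-5 + L) (s(L) = (L + 0)*(L - 5) = L*(-5 + L))
(s(-5) + (25 + 1))² = (-5*(-5 - 5) + (25 + 1))² = (-5*(-10) + 26)² = (50 + 26)² = 76² = 5776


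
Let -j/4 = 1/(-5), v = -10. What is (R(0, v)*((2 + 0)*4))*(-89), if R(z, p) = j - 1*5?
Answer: 14952/5 ≈ 2990.4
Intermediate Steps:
j = ⅘ (j = -4/(-5) = -4*(-1)/5 = -4*(-⅕) = ⅘ ≈ 0.80000)
R(z, p) = -21/5 (R(z, p) = ⅘ - 1*5 = ⅘ - 5 = -21/5)
(R(0, v)*((2 + 0)*4))*(-89) = -21*(2 + 0)*4/5*(-89) = -42*4/5*(-89) = -21/5*8*(-89) = -168/5*(-89) = 14952/5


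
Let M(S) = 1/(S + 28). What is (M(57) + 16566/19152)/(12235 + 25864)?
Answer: 237877/10337020680 ≈ 2.3012e-5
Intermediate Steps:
M(S) = 1/(28 + S)
(M(57) + 16566/19152)/(12235 + 25864) = (1/(28 + 57) + 16566/19152)/(12235 + 25864) = (1/85 + 16566*(1/19152))/38099 = (1/85 + 2761/3192)*(1/38099) = (237877/271320)*(1/38099) = 237877/10337020680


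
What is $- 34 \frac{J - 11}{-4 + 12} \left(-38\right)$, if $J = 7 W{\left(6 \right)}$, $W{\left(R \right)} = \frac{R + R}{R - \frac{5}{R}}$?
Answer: $\frac{52649}{62} \approx 849.18$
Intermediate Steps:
$W{\left(R \right)} = \frac{2 R}{R - \frac{5}{R}}$
$J = \frac{504}{31}$ ($J = 7 \frac{2 \cdot 6^{2}}{-5 + 6^{2}} = 7 \cdot 2 \cdot 36 \frac{1}{-5 + 36} = 7 \cdot 2 \cdot 36 \cdot \frac{1}{31} = 7 \cdot \frac{72}{31} = \frac{504}{31} \approx 16.258$)
$- 34 \frac{J - 11}{-4 + 12} \left(-38\right) = - 34 \frac{\frac{504}{31} - 11}{-4 + 12} \left(-38\right) = - 34 \frac{163}{31 \cdot 8} \left(-38\right) = - 34 \cdot \frac{163}{31} \cdot \frac{1}{8} \left(-38\right) = \left(-34\right) \frac{163}{248} \left(-38\right) = \left(- \frac{2771}{124}\right) \left(-38\right) = \frac{52649}{62}$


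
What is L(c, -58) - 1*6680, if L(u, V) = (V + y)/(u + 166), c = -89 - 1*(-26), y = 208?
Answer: -687890/103 ≈ -6678.5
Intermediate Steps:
c = -63 (c = -89 + 26 = -63)
L(u, V) = (208 + V)/(166 + u) (L(u, V) = (V + 208)/(u + 166) = (208 + V)/(166 + u))
L(c, -58) - 1*6680 = (208 - 58)/(166 - 63) - 1*6680 = 150/103 - 6680 = -687890/103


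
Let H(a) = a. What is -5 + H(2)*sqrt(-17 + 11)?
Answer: -5 + 2*I*sqrt(6) ≈ -5.0 + 4.899*I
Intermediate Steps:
-5 + H(2)*sqrt(-17 + 11) = -5 + 2*sqrt(-17 + 11) = -5 + 2*sqrt(-6) = -5 + 2*(I*sqrt(6)) = -5 + 2*I*sqrt(6)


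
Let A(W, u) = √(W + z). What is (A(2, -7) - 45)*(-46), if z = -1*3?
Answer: 2070 - 46*I ≈ 2070.0 - 46.0*I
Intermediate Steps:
z = -3
A(W, u) = √(-3 + W) (A(W, u) = √(W - 3) = √(-3 + W))
(A(2, -7) - 45)*(-46) = (√(-3 + 2) - 45)*(-46) = (√(-1) - 45)*(-46) = (I - 45)*(-46) = (-45 + I)*(-46) = 2070 - 46*I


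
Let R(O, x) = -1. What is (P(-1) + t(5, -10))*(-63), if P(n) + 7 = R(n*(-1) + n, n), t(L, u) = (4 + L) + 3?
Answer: -252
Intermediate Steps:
t(L, u) = 7 + L
P(n) = -8 (P(n) = -7 - 1 = -8)
(P(-1) + t(5, -10))*(-63) = (-8 + (7 + 5))*(-63) = (-8 + 12)*(-63) = 4*(-63) = -252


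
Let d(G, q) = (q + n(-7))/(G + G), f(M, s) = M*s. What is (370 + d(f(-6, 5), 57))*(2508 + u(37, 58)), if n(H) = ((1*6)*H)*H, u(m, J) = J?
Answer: 9344089/10 ≈ 9.3441e+5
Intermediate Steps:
n(H) = 6*H² (n(H) = (6*H)*H = 6*H²)
d(G, q) = (294 + q)/(2*G) (d(G, q) = (q + 6*(-7)²)/(G + G) = (q + 6*49)/((2*G)) = (q + 294)*(1/(2*G)) = (294 + q)*(1/(2*G)) = (294 + q)/(2*G))
(370 + d(f(-6, 5), 57))*(2508 + u(37, 58)) = (370 + (294 + 57)/(2*((-6*5))))*(2508 + 58) = (370 + (½)*351/(-30))*2566 = (370 + (½)*(-1/30)*351)*2566 = (370 - 117/20)*2566 = (7283/20)*2566 = 9344089/10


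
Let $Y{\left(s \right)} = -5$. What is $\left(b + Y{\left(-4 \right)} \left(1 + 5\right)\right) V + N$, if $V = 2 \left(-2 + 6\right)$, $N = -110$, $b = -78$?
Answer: $-974$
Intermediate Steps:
$V = 8$ ($V = 2 \cdot 4 = 8$)
$\left(b + Y{\left(-4 \right)} \left(1 + 5\right)\right) V + N = \left(-78 - 5 \left(1 + 5\right)\right) 8 - 110 = \left(-78 - 30\right) 8 - 110 = \left(-108\right) 8 - 110 = -864 - 110 = -974$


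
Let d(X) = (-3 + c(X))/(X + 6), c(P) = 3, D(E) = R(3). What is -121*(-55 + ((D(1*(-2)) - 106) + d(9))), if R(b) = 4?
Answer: 18997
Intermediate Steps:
D(E) = 4
d(X) = 0 (d(X) = (-3 + 3)/(X + 6) = 0/(6 + X) = 0)
-121*(-55 + ((D(1*(-2)) - 106) + d(9))) = -121*(-55 + ((4 - 106) + 0)) = -121*(-55 + (-102 + 0)) = -121*(-55 - 102) = -121*(-157) = 18997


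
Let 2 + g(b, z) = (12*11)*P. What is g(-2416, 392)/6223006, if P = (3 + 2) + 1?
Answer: 395/3111503 ≈ 0.00012695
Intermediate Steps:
P = 6 (P = 5 + 1 = 6)
g(b, z) = 790 (g(b, z) = -2 + (12*11)*6 = -2 + 132*6 = -2 + 792 = 790)
g(-2416, 392)/6223006 = 790/6223006 = 790*(1/6223006) = 395/3111503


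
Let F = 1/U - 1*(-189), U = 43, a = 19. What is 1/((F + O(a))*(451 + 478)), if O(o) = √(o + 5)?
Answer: 43688/7666573429 - 1849*√6/30666293716 ≈ 5.5508e-6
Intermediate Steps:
F = 8128/43 (F = 1/43 - 1*(-189) = 1/43 + 189 = 8128/43 ≈ 189.02)
O(o) = √(5 + o)
1/((F + O(a))*(451 + 478)) = 1/((8128/43 + √(5 + 19))*(451 + 478)) = 1/((8128/43 + √24)*929) = 1/((8128/43 + 2*√6)*929) = 1/(7550912/43 + 1858*√6)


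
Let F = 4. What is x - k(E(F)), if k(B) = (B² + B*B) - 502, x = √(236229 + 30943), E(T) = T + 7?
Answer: 260 + 2*√66793 ≈ 776.89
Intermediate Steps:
E(T) = 7 + T
x = 2*√66793 (x = √267172 = 2*√66793 ≈ 516.89)
k(B) = -502 + 2*B² (k(B) = (B² + B²) - 502 = 2*B² - 502 = -502 + 2*B²)
x - k(E(F)) = 2*√66793 - (-502 + 2*(7 + 4)²) = 2*√66793 - (-502 + 2*11²) = 2*√66793 - (-502 + 2*121) = 2*√66793 - (-502 + 242) = 2*√66793 - 1*(-260) = 2*√66793 + 260 = 260 + 2*√66793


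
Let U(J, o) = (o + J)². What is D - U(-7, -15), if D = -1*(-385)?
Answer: -99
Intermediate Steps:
D = 385
U(J, o) = (J + o)²
D - U(-7, -15) = 385 - (-7 - 15)² = 385 - 1*(-22)² = 385 - 1*484 = 385 - 484 = -99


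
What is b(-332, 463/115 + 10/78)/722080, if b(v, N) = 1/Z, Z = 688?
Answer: 1/496791040 ≈ 2.0129e-9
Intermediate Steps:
b(v, N) = 1/688
b(-332, 463/115 + 10/78)/722080 = (1/688)/722080 = (1/688)*(1/722080) = 1/496791040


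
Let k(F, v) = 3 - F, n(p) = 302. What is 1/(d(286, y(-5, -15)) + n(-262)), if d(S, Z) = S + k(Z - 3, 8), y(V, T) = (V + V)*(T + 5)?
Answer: 1/494 ≈ 0.0020243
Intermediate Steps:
y(V, T) = 2*V*(5 + T) (y(V, T) = (2*V)*(5 + T) = 2*V*(5 + T))
d(S, Z) = 6 + S - Z (d(S, Z) = S + (3 - (Z - 3)) = S + (3 - (-3 + Z)) = S + (3 + (3 - Z)) = S + (6 - Z) = 6 + S - Z)
1/(d(286, y(-5, -15)) + n(-262)) = 1/((6 + 286 - 2*(-5)*(5 - 15)) + 302) = 1/((6 + 286 - 2*(-5)*(-10)) + 302) = 1/((6 + 286 - 1*100) + 302) = 1/((6 + 286 - 100) + 302) = 1/(192 + 302) = 1/494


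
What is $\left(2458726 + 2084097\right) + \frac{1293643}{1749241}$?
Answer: $\frac{611268733922}{134557} \approx 4.5428 \cdot 10^{6}$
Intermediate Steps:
$\left(2458726 + 2084097\right) + \frac{1293643}{1749241} = 4542823 + 1293643 \cdot \frac{1}{1749241} = 4542823 + \frac{99511}{134557} = \frac{611268733922}{134557}$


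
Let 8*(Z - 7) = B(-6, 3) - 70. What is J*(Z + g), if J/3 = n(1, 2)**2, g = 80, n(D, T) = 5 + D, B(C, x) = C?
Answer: 8370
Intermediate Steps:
Z = -5/2 (Z = 7 + (-6 - 70)/8 = 7 + (1/8)*(-76) = 7 - 19/2 = -5/2 ≈ -2.5000)
J = 108 (J = 3*(5 + 1)**2 = 3*6**2 = 3*36 = 108)
J*(Z + g) = 108*(-5/2 + 80) = 108*(155/2) = 8370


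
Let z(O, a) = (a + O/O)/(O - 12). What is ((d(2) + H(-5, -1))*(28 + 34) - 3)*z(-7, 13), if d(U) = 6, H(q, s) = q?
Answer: -826/19 ≈ -43.474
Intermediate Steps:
z(O, a) = (1 + a)/(-12 + O) (z(O, a) = (a + 1)/(-12 + O) = (1 + a)/(-12 + O))
((d(2) + H(-5, -1))*(28 + 34) - 3)*z(-7, 13) = ((6 - 5)*(28 + 34) - 3)*((1 + 13)/(-12 - 7)) = (1*62 - 3)*(14/(-19)) = (62 - 3)*(-1/19*14) = 59*(-14/19) = -826/19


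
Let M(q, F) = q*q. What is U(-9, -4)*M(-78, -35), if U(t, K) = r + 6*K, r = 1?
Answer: -139932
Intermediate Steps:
U(t, K) = 1 + 6*K
M(q, F) = q²
U(-9, -4)*M(-78, -35) = (1 + 6*(-4))*(-78)² = (1 - 24)*6084 = -23*6084 = -139932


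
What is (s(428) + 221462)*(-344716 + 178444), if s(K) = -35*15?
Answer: -36735636864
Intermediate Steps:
s(K) = -525
(s(428) + 221462)*(-344716 + 178444) = (-525 + 221462)*(-344716 + 178444) = 220937*(-166272) = -36735636864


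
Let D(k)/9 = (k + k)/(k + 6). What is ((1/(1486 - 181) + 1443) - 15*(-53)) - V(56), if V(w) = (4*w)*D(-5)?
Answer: 29229391/1305 ≈ 22398.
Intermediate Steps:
D(k) = 18*k/(6 + k) (D(k) = 9*((k + k)/(k + 6)) = 9*((2*k)/(6 + k)) = 9*(2*k/(6 + k)) = 18*k/(6 + k))
V(w) = -360*w (V(w) = (4*w)*(18*(-5)/(6 - 5)) = (4*w)*(18*(-5)/1) = (4*w)*(18*(-5)*1) = (4*w)*(-90) = -360*w)
((1/(1486 - 181) + 1443) - 15*(-53)) - V(56) = ((1/(1486 - 181) + 1443) - 15*(-53)) - (-360)*56 = ((1/1305 + 1443) + 795) - 1*(-20160) = ((1/1305 + 1443) + 795) + 20160 = (1883116/1305 + 795) + 20160 = 2920591/1305 + 20160 = 29229391/1305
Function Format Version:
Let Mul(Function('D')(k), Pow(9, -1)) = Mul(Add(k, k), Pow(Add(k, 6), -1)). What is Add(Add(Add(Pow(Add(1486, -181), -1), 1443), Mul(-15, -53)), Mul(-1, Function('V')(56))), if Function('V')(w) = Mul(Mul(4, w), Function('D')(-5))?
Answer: Rational(29229391, 1305) ≈ 22398.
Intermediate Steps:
Function('D')(k) = Mul(18, k, Pow(Add(6, k), -1)) (Function('D')(k) = Mul(9, Mul(Add(k, k), Pow(Add(k, 6), -1))) = Mul(9, Mul(Mul(2, k), Pow(Add(6, k), -1))) = Mul(9, Mul(2, k, Pow(Add(6, k), -1))) = Mul(18, k, Pow(Add(6, k), -1)))
Function('V')(w) = Mul(-360, w) (Function('V')(w) = Mul(Mul(4, w), Mul(18, -5, Pow(Add(6, -5), -1))) = Mul(Mul(4, w), Mul(18, -5, Pow(1, -1))) = Mul(Mul(4, w), Mul(18, -5, 1)) = Mul(Mul(4, w), -90) = Mul(-360, w))
Add(Add(Add(Pow(Add(1486, -181), -1), 1443), Mul(-15, -53)), Mul(-1, Function('V')(56))) = Add(Add(Add(Pow(Add(1486, -181), -1), 1443), Mul(-15, -53)), Mul(-1, Mul(-360, 56))) = Add(Add(Add(Pow(1305, -1), 1443), 795), Mul(-1, -20160)) = Add(Add(Add(Rational(1, 1305), 1443), 795), 20160) = Add(Add(Rational(1883116, 1305), 795), 20160) = Add(Rational(2920591, 1305), 20160) = Rational(29229391, 1305)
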